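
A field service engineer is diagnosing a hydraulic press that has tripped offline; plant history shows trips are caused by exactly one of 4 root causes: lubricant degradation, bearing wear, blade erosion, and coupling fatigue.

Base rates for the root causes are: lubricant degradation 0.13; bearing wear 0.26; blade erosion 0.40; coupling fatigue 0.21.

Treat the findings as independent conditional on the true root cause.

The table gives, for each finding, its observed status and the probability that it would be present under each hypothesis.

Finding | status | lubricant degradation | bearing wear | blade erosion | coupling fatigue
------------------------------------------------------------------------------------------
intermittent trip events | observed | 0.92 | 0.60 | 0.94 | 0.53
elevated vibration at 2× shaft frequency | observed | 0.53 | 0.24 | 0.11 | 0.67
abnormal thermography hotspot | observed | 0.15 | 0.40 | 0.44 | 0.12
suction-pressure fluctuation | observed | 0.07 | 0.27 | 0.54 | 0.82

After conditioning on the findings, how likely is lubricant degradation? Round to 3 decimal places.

Multiply each prior by the joint likelihood of the evidence pattern:
  lubricant degradation: 0.13 × 0.92 × 0.53 × 0.15 × 0.07 = 0.00066557
  bearing wear: 0.26 × 0.60 × 0.24 × 0.40 × 0.27 = 0.0040435
  blade erosion: 0.40 × 0.94 × 0.11 × 0.44 × 0.54 = 0.0098271
  coupling fatigue: 0.21 × 0.53 × 0.67 × 0.12 × 0.82 = 0.0073378
Marginal likelihood of the evidence = 0.021874.
P(lubricant degradation | evidence) = 0.00066557 / 0.021874 ≈ 0.030.

0.030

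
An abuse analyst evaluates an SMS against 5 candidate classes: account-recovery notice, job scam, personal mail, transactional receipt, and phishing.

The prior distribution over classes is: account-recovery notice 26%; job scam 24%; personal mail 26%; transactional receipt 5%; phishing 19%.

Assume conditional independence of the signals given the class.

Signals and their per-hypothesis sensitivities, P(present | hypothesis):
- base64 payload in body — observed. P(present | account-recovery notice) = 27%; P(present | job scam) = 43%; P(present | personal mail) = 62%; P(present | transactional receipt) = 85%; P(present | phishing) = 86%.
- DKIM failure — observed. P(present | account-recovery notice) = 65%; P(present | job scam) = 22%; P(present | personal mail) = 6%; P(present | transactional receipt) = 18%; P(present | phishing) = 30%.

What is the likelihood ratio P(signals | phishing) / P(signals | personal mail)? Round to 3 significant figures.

6.94

The Bayes factor is the ratio of the joint likelihoods of the signal pattern under the two hypotheses.
  phishing: 0.86 × 0.30 = 0.258
  personal mail: 0.62 × 0.06 = 0.0372
Bayes factor = 0.258 / 0.0372 ≈ 6.94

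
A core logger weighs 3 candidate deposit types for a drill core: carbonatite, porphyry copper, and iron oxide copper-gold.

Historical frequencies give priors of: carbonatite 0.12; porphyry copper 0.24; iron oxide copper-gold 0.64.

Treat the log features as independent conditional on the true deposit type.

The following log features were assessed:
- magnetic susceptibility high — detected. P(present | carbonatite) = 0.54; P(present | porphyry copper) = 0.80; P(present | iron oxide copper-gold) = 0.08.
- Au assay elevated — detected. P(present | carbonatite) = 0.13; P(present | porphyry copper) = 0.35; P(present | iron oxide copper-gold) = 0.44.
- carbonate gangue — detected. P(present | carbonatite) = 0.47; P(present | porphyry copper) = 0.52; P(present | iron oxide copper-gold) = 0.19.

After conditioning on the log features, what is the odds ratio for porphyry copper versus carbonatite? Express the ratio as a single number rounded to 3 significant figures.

The normalizing constant cancels in an odds ratio, so compute prior × likelihood for the two hypotheses only:
  porphyry copper: 0.24 × 0.80 × 0.35 × 0.52 = 0.034944
  carbonatite: 0.12 × 0.54 × 0.13 × 0.47 = 0.0039593
Posterior odds = 0.034944 / 0.0039593 ≈ 8.83.

8.83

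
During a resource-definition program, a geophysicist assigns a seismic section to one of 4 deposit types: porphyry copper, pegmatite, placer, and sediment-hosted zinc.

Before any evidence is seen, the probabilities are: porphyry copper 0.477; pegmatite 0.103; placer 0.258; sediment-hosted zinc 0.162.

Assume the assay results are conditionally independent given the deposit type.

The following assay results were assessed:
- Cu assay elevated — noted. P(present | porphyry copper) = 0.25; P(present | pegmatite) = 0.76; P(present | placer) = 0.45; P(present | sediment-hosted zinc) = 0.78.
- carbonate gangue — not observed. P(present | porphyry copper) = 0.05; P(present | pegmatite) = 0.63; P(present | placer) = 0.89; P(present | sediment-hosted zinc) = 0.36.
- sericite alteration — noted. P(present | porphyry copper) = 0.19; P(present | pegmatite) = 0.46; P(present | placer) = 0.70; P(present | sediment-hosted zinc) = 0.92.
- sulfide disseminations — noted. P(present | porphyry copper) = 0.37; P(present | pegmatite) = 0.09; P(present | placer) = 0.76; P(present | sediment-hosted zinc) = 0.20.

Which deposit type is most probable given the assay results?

By Bayes' rule with conditional independence, the unnormalized weight for each hypothesis is prior × ∏ likelihoods (using 1 − P(present | H) for each absent assay result):
  porphyry copper: 0.477 × 0.25 × (1 − 0.05) × 0.19 × 0.37 = 0.0079641
  pegmatite: 0.103 × 0.76 × (1 − 0.63) × 0.46 × 0.09 = 0.0011991
  placer: 0.258 × 0.45 × (1 − 0.89) × 0.70 × 0.76 = 0.0067942
  sediment-hosted zinc: 0.162 × 0.78 × (1 − 0.36) × 0.92 × 0.20 = 0.01488
Marginal likelihood of the evidence = 0.030838.
P(porphyry copper | evidence) ≈ 0.0079641 / 0.030838 ≈ 0.258
P(pegmatite | evidence) ≈ 0.0011991 / 0.030838 ≈ 0.039
P(placer | evidence) ≈ 0.0067942 / 0.030838 ≈ 0.220
P(sediment-hosted zinc | evidence) ≈ 0.01488 / 0.030838 ≈ 0.483
The largest is 0.483, so sediment-hosted zinc is most probable.

sediment-hosted zinc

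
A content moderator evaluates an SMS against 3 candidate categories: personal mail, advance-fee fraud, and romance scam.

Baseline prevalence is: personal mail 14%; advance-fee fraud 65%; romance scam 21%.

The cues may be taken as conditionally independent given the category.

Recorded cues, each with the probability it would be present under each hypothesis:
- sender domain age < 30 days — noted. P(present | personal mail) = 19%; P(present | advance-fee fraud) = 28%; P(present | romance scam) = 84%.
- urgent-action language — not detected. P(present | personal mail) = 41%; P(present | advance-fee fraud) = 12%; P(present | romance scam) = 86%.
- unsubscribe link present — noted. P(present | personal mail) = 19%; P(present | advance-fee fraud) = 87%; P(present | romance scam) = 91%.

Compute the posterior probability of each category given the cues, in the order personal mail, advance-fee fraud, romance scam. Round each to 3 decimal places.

0.018, 0.846, 0.136

Multiply each prior by the joint likelihood of the cue pattern (using 1 − P(present | H) for each absent cue):
  personal mail: 0.14 × 0.19 × (1 − 0.41) × 0.19 = 0.0029819
  advance-fee fraud: 0.65 × 0.28 × (1 − 0.12) × 0.87 = 0.13934
  romance scam: 0.21 × 0.84 × (1 − 0.86) × 0.91 = 0.022473
Normalizing constant Z = 0.0029819 + 0.13934 + 0.022473 = 0.16479.
P(personal mail | evidence) = 0.0029819 / 0.16479 ≈ 0.018
P(advance-fee fraud | evidence) = 0.13934 / 0.16479 ≈ 0.846
P(romance scam | evidence) = 0.022473 / 0.16479 ≈ 0.136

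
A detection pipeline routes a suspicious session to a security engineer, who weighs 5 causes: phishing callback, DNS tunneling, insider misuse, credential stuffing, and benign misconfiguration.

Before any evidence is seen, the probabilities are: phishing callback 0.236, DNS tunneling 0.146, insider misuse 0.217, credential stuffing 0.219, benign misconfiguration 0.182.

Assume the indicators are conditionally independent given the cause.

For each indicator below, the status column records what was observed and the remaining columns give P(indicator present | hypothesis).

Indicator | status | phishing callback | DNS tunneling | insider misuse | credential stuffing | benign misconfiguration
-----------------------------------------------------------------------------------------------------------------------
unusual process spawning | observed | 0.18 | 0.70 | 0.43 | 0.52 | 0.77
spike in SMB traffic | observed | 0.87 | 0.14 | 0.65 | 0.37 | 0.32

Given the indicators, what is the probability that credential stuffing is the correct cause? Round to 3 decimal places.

Multiply each prior by the joint likelihood of the indicator pattern:
  phishing callback: 0.236 × 0.18 × 0.87 = 0.036958
  DNS tunneling: 0.146 × 0.70 × 0.14 = 0.014308
  insider misuse: 0.217 × 0.43 × 0.65 = 0.060652
  credential stuffing: 0.219 × 0.52 × 0.37 = 0.042136
  benign misconfiguration: 0.182 × 0.77 × 0.32 = 0.044845
Marginal likelihood of the evidence = 0.1989.
P(credential stuffing | evidence) = 0.042136 / 0.1989 ≈ 0.212.

0.212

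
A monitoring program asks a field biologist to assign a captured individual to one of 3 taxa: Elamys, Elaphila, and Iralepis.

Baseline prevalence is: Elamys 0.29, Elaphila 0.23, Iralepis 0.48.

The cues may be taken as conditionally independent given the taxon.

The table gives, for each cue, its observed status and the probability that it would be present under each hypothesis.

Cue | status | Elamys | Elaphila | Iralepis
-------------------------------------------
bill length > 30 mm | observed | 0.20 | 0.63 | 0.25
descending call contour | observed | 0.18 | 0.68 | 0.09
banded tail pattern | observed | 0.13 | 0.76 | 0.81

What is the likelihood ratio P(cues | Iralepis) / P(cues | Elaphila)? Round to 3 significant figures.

Joint likelihood of the cue pattern under each hypothesis:
  Iralepis: 0.25 × 0.09 × 0.81 = 0.018225
  Elaphila: 0.63 × 0.68 × 0.76 = 0.32558
Bayes factor = 0.018225 / 0.32558 ≈ 0.0560

0.0560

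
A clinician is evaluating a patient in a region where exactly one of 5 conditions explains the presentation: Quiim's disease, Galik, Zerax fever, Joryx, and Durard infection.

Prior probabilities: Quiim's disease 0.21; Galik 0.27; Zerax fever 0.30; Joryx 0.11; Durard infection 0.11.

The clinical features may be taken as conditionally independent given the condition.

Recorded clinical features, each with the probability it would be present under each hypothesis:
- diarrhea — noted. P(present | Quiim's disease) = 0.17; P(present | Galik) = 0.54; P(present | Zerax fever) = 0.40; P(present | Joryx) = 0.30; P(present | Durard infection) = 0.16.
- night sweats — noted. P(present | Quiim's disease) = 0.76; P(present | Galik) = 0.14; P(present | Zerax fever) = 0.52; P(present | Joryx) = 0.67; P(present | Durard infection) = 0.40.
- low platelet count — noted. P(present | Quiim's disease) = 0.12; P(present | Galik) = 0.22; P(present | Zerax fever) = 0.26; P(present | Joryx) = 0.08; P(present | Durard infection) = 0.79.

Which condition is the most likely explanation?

By Bayes' rule with conditional independence, the unnormalized weight for each hypothesis is prior × ∏ likelihoods:
  Quiim's disease: 0.21 × 0.17 × 0.76 × 0.12 = 0.0032558
  Galik: 0.27 × 0.54 × 0.14 × 0.22 = 0.0044906
  Zerax fever: 0.30 × 0.40 × 0.52 × 0.26 = 0.016224
  Joryx: 0.11 × 0.30 × 0.67 × 0.08 = 0.0017688
  Durard infection: 0.11 × 0.16 × 0.40 × 0.79 = 0.0055616
Marginal likelihood of the evidence = 0.031301.
P(Quiim's disease | evidence) ≈ 0.0032558 / 0.031301 ≈ 0.104
P(Galik | evidence) ≈ 0.0044906 / 0.031301 ≈ 0.143
P(Zerax fever | evidence) ≈ 0.016224 / 0.031301 ≈ 0.518
P(Joryx | evidence) ≈ 0.0017688 / 0.031301 ≈ 0.057
P(Durard infection | evidence) ≈ 0.0055616 / 0.031301 ≈ 0.178
The largest is 0.518, so Zerax fever is most probable.

Zerax fever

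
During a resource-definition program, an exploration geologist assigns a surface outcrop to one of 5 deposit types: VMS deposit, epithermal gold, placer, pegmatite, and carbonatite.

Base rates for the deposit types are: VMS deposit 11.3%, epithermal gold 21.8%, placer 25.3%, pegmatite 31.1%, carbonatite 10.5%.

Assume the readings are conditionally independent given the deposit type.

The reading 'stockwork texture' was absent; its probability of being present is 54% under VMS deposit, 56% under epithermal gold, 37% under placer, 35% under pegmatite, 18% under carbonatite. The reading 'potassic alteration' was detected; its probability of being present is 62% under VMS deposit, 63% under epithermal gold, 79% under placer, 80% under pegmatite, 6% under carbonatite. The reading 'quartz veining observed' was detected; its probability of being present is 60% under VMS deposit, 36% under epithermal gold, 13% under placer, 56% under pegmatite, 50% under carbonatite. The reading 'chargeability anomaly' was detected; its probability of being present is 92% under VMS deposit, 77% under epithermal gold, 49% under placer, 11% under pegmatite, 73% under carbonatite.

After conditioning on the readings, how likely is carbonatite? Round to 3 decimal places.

Multiply each prior by the joint likelihood of the reading pattern (using 1 − P(present | H) for each absent reading):
  VMS deposit: 0.113 × (1 − 0.54) × 0.62 × 0.60 × 0.92 = 0.01779
  epithermal gold: 0.218 × (1 − 0.56) × 0.63 × 0.36 × 0.77 = 0.016751
  placer: 0.253 × (1 − 0.37) × 0.79 × 0.13 × 0.49 = 0.008021
  pegmatite: 0.311 × (1 − 0.35) × 0.80 × 0.56 × 0.11 = 0.009962
  carbonatite: 0.105 × (1 − 0.18) × 0.06 × 0.50 × 0.73 = 0.0018856
Marginal likelihood of the evidence = 0.054409.
P(carbonatite | evidence) = 0.0018856 / 0.054409 ≈ 0.035.

0.035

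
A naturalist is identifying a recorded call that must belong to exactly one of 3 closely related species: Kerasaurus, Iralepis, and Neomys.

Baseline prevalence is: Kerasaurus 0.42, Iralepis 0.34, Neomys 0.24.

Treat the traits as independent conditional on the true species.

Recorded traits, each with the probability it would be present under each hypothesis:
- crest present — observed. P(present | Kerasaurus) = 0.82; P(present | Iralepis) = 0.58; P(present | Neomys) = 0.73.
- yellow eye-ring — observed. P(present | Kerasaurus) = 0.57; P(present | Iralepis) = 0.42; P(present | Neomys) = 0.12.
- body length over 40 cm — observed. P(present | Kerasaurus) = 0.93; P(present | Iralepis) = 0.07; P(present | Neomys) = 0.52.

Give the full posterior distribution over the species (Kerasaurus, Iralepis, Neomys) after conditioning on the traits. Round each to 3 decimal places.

0.916, 0.029, 0.055

Multiply each prior by the joint likelihood of the trait pattern:
  Kerasaurus: 0.42 × 0.82 × 0.57 × 0.93 = 0.18257
  Iralepis: 0.34 × 0.58 × 0.42 × 0.07 = 0.0057977
  Neomys: 0.24 × 0.73 × 0.12 × 0.52 = 0.010932
The unnormalized weights sum to 0.1993.
P(Kerasaurus | evidence) = 0.18257 / 0.1993 ≈ 0.916
P(Iralepis | evidence) = 0.0057977 / 0.1993 ≈ 0.029
P(Neomys | evidence) = 0.010932 / 0.1993 ≈ 0.055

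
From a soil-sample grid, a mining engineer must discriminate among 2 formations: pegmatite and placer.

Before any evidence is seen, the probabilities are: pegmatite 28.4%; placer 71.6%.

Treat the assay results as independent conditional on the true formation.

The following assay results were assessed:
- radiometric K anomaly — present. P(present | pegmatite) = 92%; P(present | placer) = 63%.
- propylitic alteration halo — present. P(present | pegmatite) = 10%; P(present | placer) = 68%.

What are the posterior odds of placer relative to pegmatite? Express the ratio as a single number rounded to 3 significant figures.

The normalizing constant cancels in an odds ratio, so compute prior × likelihood for the two hypotheses only:
  placer: 0.716 × 0.63 × 0.68 = 0.30673
  pegmatite: 0.284 × 0.92 × 0.10 = 0.026128
Posterior odds = 0.30673 / 0.026128 ≈ 11.7.

11.7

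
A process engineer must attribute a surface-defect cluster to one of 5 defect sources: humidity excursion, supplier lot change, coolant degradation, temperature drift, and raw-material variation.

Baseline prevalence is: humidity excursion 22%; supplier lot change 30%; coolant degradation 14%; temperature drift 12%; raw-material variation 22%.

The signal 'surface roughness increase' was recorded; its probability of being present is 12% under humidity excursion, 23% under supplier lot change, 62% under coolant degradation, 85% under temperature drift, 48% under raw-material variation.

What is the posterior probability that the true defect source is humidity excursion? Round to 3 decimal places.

For each hypothesis, the unnormalized posterior weight is prior × likelihood:
  humidity excursion: 0.22 × 0.12 = 0.0264
  supplier lot change: 0.30 × 0.23 = 0.069
  coolant degradation: 0.14 × 0.62 = 0.0868
  temperature drift: 0.12 × 0.85 = 0.102
  raw-material variation: 0.22 × 0.48 = 0.1056
Normalizing constant Z = 0.0264 + 0.069 + 0.0868 + 0.102 + 0.1056 = 0.3898.
P(humidity excursion | evidence) = 0.0264 / 0.3898 ≈ 0.068.

0.068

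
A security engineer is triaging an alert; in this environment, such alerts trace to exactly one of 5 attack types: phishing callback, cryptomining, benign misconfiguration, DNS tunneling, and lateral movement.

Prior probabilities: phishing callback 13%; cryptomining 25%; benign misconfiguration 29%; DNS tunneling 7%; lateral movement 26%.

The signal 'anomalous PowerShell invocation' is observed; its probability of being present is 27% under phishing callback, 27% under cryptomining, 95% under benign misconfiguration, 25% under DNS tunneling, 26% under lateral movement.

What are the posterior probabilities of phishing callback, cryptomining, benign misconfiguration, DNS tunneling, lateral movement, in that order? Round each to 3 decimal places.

0.076, 0.146, 0.595, 0.038, 0.146

Multiply each prior by the likelihood of the signal:
  phishing callback: 0.13 × 0.27 = 0.0351
  cryptomining: 0.25 × 0.27 = 0.0675
  benign misconfiguration: 0.29 × 0.95 = 0.2755
  DNS tunneling: 0.07 × 0.25 = 0.0175
  lateral movement: 0.26 × 0.26 = 0.0676
Marginal likelihood of the evidence = 0.4632.
P(phishing callback | evidence) = 0.0351 / 0.4632 ≈ 0.076
P(cryptomining | evidence) = 0.0675 / 0.4632 ≈ 0.146
P(benign misconfiguration | evidence) = 0.2755 / 0.4632 ≈ 0.595
P(DNS tunneling | evidence) = 0.0175 / 0.4632 ≈ 0.038
P(lateral movement | evidence) = 0.0676 / 0.4632 ≈ 0.146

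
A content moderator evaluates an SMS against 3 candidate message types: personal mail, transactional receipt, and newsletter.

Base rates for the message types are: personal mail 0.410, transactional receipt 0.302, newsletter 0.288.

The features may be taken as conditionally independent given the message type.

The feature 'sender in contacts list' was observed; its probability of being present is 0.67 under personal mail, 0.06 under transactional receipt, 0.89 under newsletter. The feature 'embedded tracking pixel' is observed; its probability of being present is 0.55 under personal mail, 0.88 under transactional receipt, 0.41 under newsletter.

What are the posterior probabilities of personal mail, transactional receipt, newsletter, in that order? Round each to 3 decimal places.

Multiply each prior by the joint likelihood of the feature pattern:
  personal mail: 0.410 × 0.67 × 0.55 = 0.15109
  transactional receipt: 0.302 × 0.06 × 0.88 = 0.015946
  newsletter: 0.288 × 0.89 × 0.41 = 0.10509
The unnormalized weights sum to 0.27212.
P(personal mail | evidence) = 0.15109 / 0.27212 ≈ 0.555
P(transactional receipt | evidence) = 0.015946 / 0.27212 ≈ 0.059
P(newsletter | evidence) = 0.10509 / 0.27212 ≈ 0.386

0.555, 0.059, 0.386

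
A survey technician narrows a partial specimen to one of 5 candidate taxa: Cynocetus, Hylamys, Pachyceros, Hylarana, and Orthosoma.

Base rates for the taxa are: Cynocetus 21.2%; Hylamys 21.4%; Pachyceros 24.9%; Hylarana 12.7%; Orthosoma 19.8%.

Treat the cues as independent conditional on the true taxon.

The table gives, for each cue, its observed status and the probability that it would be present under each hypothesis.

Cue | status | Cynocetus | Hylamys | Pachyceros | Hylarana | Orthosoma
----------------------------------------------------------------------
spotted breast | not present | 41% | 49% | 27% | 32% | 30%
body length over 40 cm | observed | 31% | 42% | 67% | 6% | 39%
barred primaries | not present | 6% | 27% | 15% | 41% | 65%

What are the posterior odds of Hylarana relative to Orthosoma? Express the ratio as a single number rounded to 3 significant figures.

Posterior odds equal prior odds times the likelihood ratio; only the two competing hypotheses matter (using 1 − P(present | H) for each absent cue).
  Hylarana: 0.127 × (1 − 0.32) × 0.06 × (1 − 0.41) = 0.0030571
  Orthosoma: 0.198 × (1 − 0.30) × 0.39 × (1 − 0.65) = 0.018919
Posterior odds = 0.0030571 / 0.018919 ≈ 0.162.

0.162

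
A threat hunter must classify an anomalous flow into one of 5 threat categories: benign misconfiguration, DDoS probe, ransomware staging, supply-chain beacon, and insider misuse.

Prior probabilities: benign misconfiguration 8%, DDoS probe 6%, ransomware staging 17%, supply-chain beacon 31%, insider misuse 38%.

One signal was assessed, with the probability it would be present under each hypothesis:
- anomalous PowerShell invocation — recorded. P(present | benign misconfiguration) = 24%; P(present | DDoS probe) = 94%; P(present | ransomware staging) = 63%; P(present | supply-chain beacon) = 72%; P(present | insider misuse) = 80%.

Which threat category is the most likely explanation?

insider misuse

By Bayes' rule, the unnormalized weight for each hypothesis is prior × likelihood:
  benign misconfiguration: 0.08 × 0.24 = 0.0192
  DDoS probe: 0.06 × 0.94 = 0.0564
  ransomware staging: 0.17 × 0.63 = 0.1071
  supply-chain beacon: 0.31 × 0.72 = 0.2232
  insider misuse: 0.38 × 0.80 = 0.304
The unnormalized weights sum to 0.7099.
P(benign misconfiguration | evidence) ≈ 0.0192 / 0.7099 ≈ 0.027
P(DDoS probe | evidence) ≈ 0.0564 / 0.7099 ≈ 0.079
P(ransomware staging | evidence) ≈ 0.1071 / 0.7099 ≈ 0.151
P(supply-chain beacon | evidence) ≈ 0.2232 / 0.7099 ≈ 0.314
P(insider misuse | evidence) ≈ 0.304 / 0.7099 ≈ 0.428
The largest is 0.428, so insider misuse is most probable.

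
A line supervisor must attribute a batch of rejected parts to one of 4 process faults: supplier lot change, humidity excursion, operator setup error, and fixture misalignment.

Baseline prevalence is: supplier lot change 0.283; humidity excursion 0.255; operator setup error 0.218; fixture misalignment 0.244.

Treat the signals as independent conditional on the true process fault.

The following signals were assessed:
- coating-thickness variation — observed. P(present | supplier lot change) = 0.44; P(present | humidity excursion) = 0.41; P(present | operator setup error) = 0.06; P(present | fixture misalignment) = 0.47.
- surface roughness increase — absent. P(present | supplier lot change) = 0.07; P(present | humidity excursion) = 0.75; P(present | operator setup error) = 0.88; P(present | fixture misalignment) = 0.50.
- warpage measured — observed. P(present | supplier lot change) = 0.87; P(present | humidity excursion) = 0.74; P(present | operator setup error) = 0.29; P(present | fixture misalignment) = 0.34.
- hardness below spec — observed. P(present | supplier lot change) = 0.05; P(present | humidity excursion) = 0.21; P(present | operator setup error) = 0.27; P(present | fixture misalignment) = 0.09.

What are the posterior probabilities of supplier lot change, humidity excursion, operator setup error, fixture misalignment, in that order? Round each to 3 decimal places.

0.459, 0.370, 0.011, 0.160

Multiply each prior by the joint likelihood of the signal pattern (using 1 − P(present | H) for each absent signal):
  supplier lot change: 0.283 × 0.44 × (1 − 0.07) × 0.87 × 0.05 = 0.0050375
  humidity excursion: 0.255 × 0.41 × (1 − 0.75) × 0.74 × 0.21 = 0.0040618
  operator setup error: 0.218 × 0.06 × (1 − 0.88) × 0.29 × 0.27 = 0.0001229
  fixture misalignment: 0.244 × 0.47 × (1 − 0.50) × 0.34 × 0.09 = 0.0017546
The unnormalized weights sum to 0.010977.
P(supplier lot change | evidence) = 0.0050375 / 0.010977 ≈ 0.459
P(humidity excursion | evidence) = 0.0040618 / 0.010977 ≈ 0.370
P(operator setup error | evidence) = 0.0001229 / 0.010977 ≈ 0.011
P(fixture misalignment | evidence) = 0.0017546 / 0.010977 ≈ 0.160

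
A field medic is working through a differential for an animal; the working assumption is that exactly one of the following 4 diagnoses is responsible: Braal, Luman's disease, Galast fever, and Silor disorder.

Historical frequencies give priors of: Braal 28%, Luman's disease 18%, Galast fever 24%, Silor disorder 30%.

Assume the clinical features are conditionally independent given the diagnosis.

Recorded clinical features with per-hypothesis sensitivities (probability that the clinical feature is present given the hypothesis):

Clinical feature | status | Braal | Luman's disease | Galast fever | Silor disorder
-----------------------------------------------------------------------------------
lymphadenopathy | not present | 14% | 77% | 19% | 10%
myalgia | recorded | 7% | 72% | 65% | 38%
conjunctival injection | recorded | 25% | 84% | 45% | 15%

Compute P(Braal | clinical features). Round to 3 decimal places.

0.042

For each hypothesis, the unnormalized posterior weight is prior × product of the clinical feature likelihoods (using 1 − P(present | H) for each absent clinical feature):
  Braal: 0.28 × (1 − 0.14) × 0.07 × 0.25 = 0.004214
  Luman's disease: 0.18 × (1 − 0.77) × 0.72 × 0.84 = 0.025039
  Galast fever: 0.24 × (1 − 0.19) × 0.65 × 0.45 = 0.056862
  Silor disorder: 0.30 × (1 − 0.10) × 0.38 × 0.15 = 0.01539
The unnormalized weights sum to 0.1015.
P(Braal | evidence) = 0.004214 / 0.1015 ≈ 0.042.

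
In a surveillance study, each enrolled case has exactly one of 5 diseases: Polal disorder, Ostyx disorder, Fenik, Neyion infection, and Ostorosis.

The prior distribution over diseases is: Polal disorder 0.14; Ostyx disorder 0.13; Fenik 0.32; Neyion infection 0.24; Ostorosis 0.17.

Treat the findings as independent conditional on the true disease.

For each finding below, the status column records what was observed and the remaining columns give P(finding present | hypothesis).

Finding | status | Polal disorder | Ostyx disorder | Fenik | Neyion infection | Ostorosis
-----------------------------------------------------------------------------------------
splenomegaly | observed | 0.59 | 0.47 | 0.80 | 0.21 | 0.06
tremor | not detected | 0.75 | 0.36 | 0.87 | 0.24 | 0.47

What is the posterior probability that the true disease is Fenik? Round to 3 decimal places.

0.243

By Bayes' rule with conditional independence, the unnormalized weight for each hypothesis is prior × ∏ likelihoods (using 1 − P(present | H) for each absent finding):
  Polal disorder: 0.14 × 0.59 × (1 − 0.75) = 0.02065
  Ostyx disorder: 0.13 × 0.47 × (1 − 0.36) = 0.039104
  Fenik: 0.32 × 0.80 × (1 − 0.87) = 0.03328
  Neyion infection: 0.24 × 0.21 × (1 − 0.24) = 0.038304
  Ostorosis: 0.17 × 0.06 × (1 − 0.47) = 0.005406
The unnormalized weights sum to 0.13674.
P(Fenik | evidence) = 0.03328 / 0.13674 ≈ 0.243.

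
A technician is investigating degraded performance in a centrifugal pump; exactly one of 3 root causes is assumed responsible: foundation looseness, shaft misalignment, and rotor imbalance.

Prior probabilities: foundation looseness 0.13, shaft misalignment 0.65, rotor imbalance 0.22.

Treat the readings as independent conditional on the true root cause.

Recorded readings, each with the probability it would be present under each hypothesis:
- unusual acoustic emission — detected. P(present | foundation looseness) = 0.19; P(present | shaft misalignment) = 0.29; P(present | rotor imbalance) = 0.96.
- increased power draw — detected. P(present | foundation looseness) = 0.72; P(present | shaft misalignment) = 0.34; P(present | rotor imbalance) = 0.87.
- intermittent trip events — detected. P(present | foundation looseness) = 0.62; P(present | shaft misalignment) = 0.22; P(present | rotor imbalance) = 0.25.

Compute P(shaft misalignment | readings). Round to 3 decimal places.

Multiply each prior by the joint likelihood of the reading pattern:
  foundation looseness: 0.13 × 0.19 × 0.72 × 0.62 = 0.011026
  shaft misalignment: 0.65 × 0.29 × 0.34 × 0.22 = 0.0141
  rotor imbalance: 0.22 × 0.96 × 0.87 × 0.25 = 0.045936
Marginal likelihood of the evidence = 0.071062.
P(shaft misalignment | evidence) = 0.0141 / 0.071062 ≈ 0.198.

0.198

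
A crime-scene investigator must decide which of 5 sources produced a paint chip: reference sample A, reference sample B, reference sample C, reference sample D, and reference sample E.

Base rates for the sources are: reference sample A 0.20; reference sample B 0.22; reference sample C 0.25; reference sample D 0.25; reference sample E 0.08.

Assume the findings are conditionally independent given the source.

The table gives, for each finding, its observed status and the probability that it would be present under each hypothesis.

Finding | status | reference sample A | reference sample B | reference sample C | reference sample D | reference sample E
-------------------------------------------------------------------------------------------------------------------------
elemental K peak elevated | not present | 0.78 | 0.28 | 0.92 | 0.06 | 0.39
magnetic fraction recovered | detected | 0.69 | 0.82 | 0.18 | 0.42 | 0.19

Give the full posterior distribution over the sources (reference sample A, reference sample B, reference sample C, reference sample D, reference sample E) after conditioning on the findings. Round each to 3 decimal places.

For each hypothesis, the unnormalized posterior weight is prior × product of the finding likelihoods (using 1 − P(present | H) for each absent finding):
  reference sample A: 0.20 × (1 − 0.78) × 0.69 = 0.03036
  reference sample B: 0.22 × (1 − 0.28) × 0.82 = 0.12989
  reference sample C: 0.25 × (1 − 0.92) × 0.18 = 0.0036
  reference sample D: 0.25 × (1 − 0.06) × 0.42 = 0.0987
  reference sample E: 0.08 × (1 − 0.39) × 0.19 = 0.009272
Normalizing constant Z = 0.03036 + 0.12989 + 0.0036 + 0.0987 + 0.009272 = 0.27182.
P(reference sample A | evidence) = 0.03036 / 0.27182 ≈ 0.112
P(reference sample B | evidence) = 0.12989 / 0.27182 ≈ 0.478
P(reference sample C | evidence) = 0.0036 / 0.27182 ≈ 0.013
P(reference sample D | evidence) = 0.0987 / 0.27182 ≈ 0.363
P(reference sample E | evidence) = 0.009272 / 0.27182 ≈ 0.034

0.112, 0.478, 0.013, 0.363, 0.034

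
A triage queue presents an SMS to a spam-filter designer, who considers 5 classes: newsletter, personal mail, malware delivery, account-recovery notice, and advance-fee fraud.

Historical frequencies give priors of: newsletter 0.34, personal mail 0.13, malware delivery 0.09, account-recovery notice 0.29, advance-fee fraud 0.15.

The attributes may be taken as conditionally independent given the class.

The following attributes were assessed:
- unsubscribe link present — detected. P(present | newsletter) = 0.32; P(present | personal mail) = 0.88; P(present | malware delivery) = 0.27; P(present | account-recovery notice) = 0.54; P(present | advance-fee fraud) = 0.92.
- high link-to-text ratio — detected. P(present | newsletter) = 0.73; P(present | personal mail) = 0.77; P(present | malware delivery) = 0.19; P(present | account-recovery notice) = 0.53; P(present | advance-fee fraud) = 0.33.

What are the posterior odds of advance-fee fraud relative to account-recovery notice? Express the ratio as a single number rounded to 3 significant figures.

The normalizing constant cancels in an odds ratio, so compute prior × likelihood for the two hypotheses only:
  advance-fee fraud: 0.15 × 0.92 × 0.33 = 0.04554
  account-recovery notice: 0.29 × 0.54 × 0.53 = 0.082998
Posterior odds = 0.04554 / 0.082998 ≈ 0.549.

0.549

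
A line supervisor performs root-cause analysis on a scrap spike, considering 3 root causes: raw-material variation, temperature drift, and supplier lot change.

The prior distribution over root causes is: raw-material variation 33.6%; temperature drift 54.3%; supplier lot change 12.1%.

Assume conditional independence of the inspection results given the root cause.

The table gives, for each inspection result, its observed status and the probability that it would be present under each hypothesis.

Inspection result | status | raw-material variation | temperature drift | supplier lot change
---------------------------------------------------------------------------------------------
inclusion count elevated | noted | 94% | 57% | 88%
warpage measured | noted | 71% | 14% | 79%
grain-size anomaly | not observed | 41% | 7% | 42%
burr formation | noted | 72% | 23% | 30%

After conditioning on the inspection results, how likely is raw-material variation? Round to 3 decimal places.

0.799

By Bayes' rule with conditional independence, the unnormalized weight for each hypothesis is prior × ∏ likelihoods (using 1 − P(present | H) for each absent inspection result):
  raw-material variation: 0.336 × 0.94 × 0.71 × (1 − 0.41) × 0.72 = 0.09526
  temperature drift: 0.543 × 0.57 × 0.14 × (1 − 0.07) × 0.23 = 0.0092686
  supplier lot change: 0.121 × 0.88 × 0.79 × (1 − 0.42) × 0.30 = 0.014637
The unnormalized weights sum to 0.11917.
P(raw-material variation | evidence) = 0.09526 / 0.11917 ≈ 0.799.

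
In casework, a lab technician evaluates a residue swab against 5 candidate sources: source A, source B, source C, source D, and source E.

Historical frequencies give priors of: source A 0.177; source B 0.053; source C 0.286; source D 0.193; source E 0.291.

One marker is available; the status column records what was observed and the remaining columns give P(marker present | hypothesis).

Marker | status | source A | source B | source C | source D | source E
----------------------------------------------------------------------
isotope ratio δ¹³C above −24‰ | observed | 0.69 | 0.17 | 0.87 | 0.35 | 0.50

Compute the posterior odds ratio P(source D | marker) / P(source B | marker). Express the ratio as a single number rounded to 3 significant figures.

7.50

The normalizing constant cancels in an odds ratio, so compute prior × likelihood for the two hypotheses only:
  source D: 0.193 × 0.35 = 0.06755
  source B: 0.053 × 0.17 = 0.00901
Posterior odds = 0.06755 / 0.00901 ≈ 7.50.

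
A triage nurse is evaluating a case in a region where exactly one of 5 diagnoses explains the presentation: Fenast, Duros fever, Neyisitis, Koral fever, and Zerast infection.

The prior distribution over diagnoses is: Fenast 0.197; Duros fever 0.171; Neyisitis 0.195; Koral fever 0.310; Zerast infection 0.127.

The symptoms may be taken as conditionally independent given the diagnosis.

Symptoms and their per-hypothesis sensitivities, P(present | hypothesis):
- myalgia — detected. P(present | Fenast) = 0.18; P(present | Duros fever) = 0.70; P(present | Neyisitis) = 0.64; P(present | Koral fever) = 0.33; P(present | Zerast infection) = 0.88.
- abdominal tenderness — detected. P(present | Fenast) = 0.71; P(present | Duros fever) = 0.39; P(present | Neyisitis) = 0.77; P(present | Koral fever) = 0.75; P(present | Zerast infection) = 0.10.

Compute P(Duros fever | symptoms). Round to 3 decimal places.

0.182

For each hypothesis, the unnormalized posterior weight is prior × product of the symptom likelihoods:
  Fenast: 0.197 × 0.18 × 0.71 = 0.025177
  Duros fever: 0.171 × 0.70 × 0.39 = 0.046683
  Neyisitis: 0.195 × 0.64 × 0.77 = 0.096096
  Koral fever: 0.310 × 0.33 × 0.75 = 0.076725
  Zerast infection: 0.127 × 0.88 × 0.10 = 0.011176
Marginal likelihood of the evidence = 0.25586.
P(Duros fever | evidence) = 0.046683 / 0.25586 ≈ 0.182.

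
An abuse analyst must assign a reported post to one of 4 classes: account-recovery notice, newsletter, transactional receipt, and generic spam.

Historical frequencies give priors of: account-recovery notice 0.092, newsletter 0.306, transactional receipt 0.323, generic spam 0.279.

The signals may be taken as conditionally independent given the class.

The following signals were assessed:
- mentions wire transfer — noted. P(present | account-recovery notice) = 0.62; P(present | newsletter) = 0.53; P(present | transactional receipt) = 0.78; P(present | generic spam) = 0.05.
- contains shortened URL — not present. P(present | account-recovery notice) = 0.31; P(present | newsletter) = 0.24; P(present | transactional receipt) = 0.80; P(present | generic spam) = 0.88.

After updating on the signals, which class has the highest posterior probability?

newsletter

By Bayes' rule with conditional independence, the unnormalized weight for each hypothesis is prior × ∏ likelihoods (using 1 − P(present | H) for each absent signal):
  account-recovery notice: 0.092 × 0.62 × (1 − 0.31) = 0.039358
  newsletter: 0.306 × 0.53 × (1 − 0.24) = 0.12326
  transactional receipt: 0.323 × 0.78 × (1 − 0.80) = 0.050388
  generic spam: 0.279 × 0.05 × (1 − 0.88) = 0.001674
The unnormalized weights sum to 0.21468.
P(account-recovery notice | evidence) ≈ 0.039358 / 0.21468 ≈ 0.183
P(newsletter | evidence) ≈ 0.12326 / 0.21468 ≈ 0.574
P(transactional receipt | evidence) ≈ 0.050388 / 0.21468 ≈ 0.235
P(generic spam | evidence) ≈ 0.001674 / 0.21468 ≈ 0.008
The largest is 0.574, so newsletter is most probable.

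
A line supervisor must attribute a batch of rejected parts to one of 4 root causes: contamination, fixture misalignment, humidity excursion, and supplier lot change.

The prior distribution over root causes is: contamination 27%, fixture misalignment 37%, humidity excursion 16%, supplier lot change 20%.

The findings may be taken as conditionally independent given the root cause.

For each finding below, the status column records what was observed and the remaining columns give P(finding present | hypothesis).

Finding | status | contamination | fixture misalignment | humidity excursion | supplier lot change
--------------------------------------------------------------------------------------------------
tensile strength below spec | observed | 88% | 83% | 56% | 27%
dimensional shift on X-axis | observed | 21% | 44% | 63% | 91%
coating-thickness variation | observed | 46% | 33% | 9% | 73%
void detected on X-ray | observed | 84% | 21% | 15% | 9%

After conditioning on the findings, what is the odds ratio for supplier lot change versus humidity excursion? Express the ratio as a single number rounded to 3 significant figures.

Posterior odds equal prior odds times the likelihood ratio; only the two competing hypotheses matter.
  supplier lot change: 0.20 × 0.27 × 0.91 × 0.73 × 0.09 = 0.0032285
  humidity excursion: 0.16 × 0.56 × 0.63 × 0.09 × 0.15 = 0.00076205
Odds(supplier lot change : humidity excursion) = 0.0032285 / 0.00076205 ≈ 4.24.

4.24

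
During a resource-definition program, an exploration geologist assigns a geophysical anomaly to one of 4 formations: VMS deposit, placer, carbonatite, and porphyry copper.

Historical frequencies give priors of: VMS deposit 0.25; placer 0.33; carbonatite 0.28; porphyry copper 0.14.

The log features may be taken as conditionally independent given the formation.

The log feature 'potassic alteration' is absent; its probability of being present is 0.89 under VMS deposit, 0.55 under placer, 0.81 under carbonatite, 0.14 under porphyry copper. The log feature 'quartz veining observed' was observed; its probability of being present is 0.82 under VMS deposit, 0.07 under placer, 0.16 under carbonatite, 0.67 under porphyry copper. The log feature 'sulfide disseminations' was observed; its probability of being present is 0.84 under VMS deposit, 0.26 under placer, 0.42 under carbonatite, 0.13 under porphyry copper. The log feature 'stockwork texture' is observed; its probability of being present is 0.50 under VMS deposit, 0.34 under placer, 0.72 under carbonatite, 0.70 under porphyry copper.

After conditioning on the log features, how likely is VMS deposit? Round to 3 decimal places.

For each hypothesis, the unnormalized posterior weight is prior × product of the log feature likelihoods (using 1 − P(present | H) for each absent log feature):
  VMS deposit: 0.25 × (1 − 0.89) × 0.82 × 0.84 × 0.50 = 0.009471
  placer: 0.33 × (1 − 0.55) × 0.07 × 0.26 × 0.34 = 0.00091892
  carbonatite: 0.28 × (1 − 0.81) × 0.16 × 0.42 × 0.72 = 0.002574
  porphyry copper: 0.14 × (1 − 0.14) × 0.67 × 0.13 × 0.70 = 0.0073408
The unnormalized weights sum to 0.020305.
P(VMS deposit | evidence) = 0.009471 / 0.020305 ≈ 0.466.

0.466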